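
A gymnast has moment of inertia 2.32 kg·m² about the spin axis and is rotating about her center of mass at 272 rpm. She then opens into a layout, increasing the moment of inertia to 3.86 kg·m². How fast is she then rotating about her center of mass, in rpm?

No external torque acts about the spin axis, so angular momentum is conserved.
ω₂ = I₁ω₁ / I₂ = (2.320)(272 rpm) / (3.860) = 163.5 rpm.

ω₂ ≈ 163 rpm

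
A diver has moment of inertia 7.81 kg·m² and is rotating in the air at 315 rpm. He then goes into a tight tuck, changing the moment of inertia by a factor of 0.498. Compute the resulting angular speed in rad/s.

Angular momentum about the spin axis is conserved since the torque about it is zero.
I₂ = 0.498 × 7.81 = 3.889 kg·m².
ω₂ = I₁ω₁ / I₂ = (7.810)(315 rpm) / (3.889) = 632.5 rpm = 66.24 rad/s.

ω₂ ≈ 66.2 rad/s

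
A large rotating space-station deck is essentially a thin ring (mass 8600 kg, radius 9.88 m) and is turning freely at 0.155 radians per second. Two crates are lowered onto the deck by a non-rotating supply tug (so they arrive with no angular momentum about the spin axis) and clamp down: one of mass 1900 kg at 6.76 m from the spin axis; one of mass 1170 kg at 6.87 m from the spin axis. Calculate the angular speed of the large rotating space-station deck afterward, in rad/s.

ω_f ≈ 0.133 rad/s

No external torque acts about the spin axis; L_before = L_after.
I_p = (8600)(9.88)² = 8.395e+05 kg·m².
Added inertia Σmr² = (1900)(6.76)² + (1170)(6.87)² = 1.420e+05 kg·m²; I_f = 8.395e+05 + 1.420e+05 = 9.815e+05 kg·m².
ω_f = I_p ω_i / I_f = (8.395e+05)(0.155) / 9.815e+05 = 0.1326 rad/s.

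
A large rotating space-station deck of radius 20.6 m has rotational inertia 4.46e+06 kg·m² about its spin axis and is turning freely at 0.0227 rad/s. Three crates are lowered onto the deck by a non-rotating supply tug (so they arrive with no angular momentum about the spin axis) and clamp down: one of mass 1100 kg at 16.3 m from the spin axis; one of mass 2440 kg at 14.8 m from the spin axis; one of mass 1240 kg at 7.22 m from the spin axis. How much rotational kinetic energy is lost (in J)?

The added mass arrives with no angular momentum about the spin axis, and any external torque about the spin axis is negligible, so the system's angular momentum is conserved.
Added inertia Σmr² = (1100)(16.3)² + (2440)(14.8)² + (1240)(7.22)² = 8.914e+05 kg·m²; I_f = 4.460e+06 + 8.914e+05 = 5.351e+06 kg·m².
ω_f = I_p ω_i / I_f = (4.460e+06)(0.0227) / 5.351e+06 = 0.01892 rad/s.
KE_i = ½(4.460e+06)(0.02270 rad/s)² = 1149 J; KE_f = ½(5.351e+06)(0.01892)² = 957.7 J.

energy lost ≈ 191 J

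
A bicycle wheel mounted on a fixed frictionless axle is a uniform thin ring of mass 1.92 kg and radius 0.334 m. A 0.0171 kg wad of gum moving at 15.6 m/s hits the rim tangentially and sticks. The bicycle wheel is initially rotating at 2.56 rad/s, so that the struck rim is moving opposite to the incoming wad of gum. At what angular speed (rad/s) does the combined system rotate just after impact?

The axle reaction passes through the axle and exerts no torque about it; angular momentum about the axle is conserved through the impact.
I_p = (1.92)(0.334)² = 0.2142 kg·m². Taking the sense of the wad of gum's angular momentum as positive, L_{wad} = m v R = (0.0171)(15.6)(0.334) = 0.08910 kg·m²/s.
L_i = −I_p ω_p + m v R = −(0.2142)(2.56) + 0.08910 = -0.4592 kg·m²/s.
After sticking, I_f = I_p + m R² = 0.2142 + (0.0171)(0.334)² = 0.2161 kg·m².
ω_f = L_i / I_f = -0.4592 / 0.2161 = -2.125 rad/s.

|ω_f| ≈ 2.13 rad/s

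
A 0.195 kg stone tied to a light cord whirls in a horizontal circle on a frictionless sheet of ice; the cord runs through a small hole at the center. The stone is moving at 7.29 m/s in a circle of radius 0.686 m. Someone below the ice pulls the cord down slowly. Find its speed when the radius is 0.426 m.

The only horizontal force on the mass is along the cord (radial), so it exerts no torque about the hole and angular momentum m v r is conserved.
v₂ = v₁ r₁ / r₂ = (7.29)(0.686) / (0.426) = 11.74 m/s.

v₂ ≈ 11.7 m/s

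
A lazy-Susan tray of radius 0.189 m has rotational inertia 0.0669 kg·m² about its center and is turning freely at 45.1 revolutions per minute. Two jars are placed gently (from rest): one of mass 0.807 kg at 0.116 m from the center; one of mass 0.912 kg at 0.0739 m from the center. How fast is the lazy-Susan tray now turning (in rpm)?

ω_f ≈ 36.5 rpm

The added mass arrives with no angular momentum about the center, and any external torque about the center is negligible, so the system's angular momentum is conserved.
Added inertia Σmr² = (0.807)(0.116)² + (0.912)(0.0739)² = 0.01584 kg·m²; I_f = 0.06690 + 0.01584 = 0.08274 kg·m².
ω_f = I_p ω_i / I_f = (0.06690)(45.1) / 0.08274 = 36.47 rpm.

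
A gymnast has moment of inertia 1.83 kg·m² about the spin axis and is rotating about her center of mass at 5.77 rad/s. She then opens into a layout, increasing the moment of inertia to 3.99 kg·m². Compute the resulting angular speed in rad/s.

ω₂ ≈ 2.65 rad/s

No external torque acts about the spin axis, so angular momentum is conserved.
ω₂ = I₁ω₁ / I₂ = (1.830)(5.77 rad/s) / (3.990) = 2.646 rad/s.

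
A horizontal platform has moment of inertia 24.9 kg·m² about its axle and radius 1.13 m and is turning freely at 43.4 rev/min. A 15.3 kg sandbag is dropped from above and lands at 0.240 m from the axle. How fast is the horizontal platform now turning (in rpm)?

ω_f ≈ 41.9 rpm

No external torque acts about the axle; L_before = L_after.
Added inertia Σmr² = (15.3)(0.240)² = 0.8813 kg·m²; I_f = 24.90 + 0.8813 = 25.78 kg·m².
ω_f = I_p ω_i / I_f = (24.90)(43.4) / 25.78 = 41.92 rpm.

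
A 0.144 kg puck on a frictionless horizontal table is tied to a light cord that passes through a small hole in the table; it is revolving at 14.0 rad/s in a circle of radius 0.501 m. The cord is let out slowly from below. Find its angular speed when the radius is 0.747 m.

The constraining force is radial, so m r² ω about the center is conserved.
ω₂ = ω₁ (r₁/r₂)² = (14.0)(0.501/0.747)² = 6.297 rad/s.

ω₂ ≈ 6.30 rad/s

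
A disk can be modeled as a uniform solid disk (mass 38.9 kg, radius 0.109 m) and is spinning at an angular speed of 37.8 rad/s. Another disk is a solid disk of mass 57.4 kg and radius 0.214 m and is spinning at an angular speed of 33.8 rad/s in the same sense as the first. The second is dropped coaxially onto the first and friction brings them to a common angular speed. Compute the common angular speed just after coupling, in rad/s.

|ω_f| ≈ 34.4 rad/s

No external torque acts about the common axis, so total angular momentum is conserved.
Moments of inertia: I_A = ½(38.9)(0.109)² = 0.2311 kg·m²; I_B = ½(57.4)(0.214)² = 1.314 kg·m².
Taking A's sense as positive: L = (0.2311)(37.8) + (1.314)(33.8) = 53.16 kg·m²·rad/s.
Combined I = 0.2311 + 1.314 = 1.545 kg·m².
ω_f = L / I = 53.16 / 1.545 = 34.40 rad/s.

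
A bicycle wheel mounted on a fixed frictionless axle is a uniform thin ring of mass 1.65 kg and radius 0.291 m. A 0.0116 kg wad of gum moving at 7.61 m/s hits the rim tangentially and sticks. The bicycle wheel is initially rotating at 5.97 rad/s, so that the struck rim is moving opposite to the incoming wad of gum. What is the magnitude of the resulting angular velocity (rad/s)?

|ω_f| ≈ 5.75 rad/s

The axle reaction passes through the axle and exerts no torque about it; angular momentum about the axle is conserved through the impact.
I_p = (1.65)(0.291)² = 0.1397 kg·m². Taking the sense of the wad of gum's angular momentum as positive, L_{wad} = m v R = (0.0116)(7.61)(0.291) = 0.02569 kg·m²/s.
L_i = −I_p ω_p + m v R = −(0.1397)(5.97) + 0.02569 = -0.8085 kg·m²/s.
After sticking, I_f = I_p + m R² = 0.1397 + (0.0116)(0.291)² = 0.1407 kg·m².
ω_f = L_i / I_f = -0.8085 / 0.1407 = -5.746 rad/s.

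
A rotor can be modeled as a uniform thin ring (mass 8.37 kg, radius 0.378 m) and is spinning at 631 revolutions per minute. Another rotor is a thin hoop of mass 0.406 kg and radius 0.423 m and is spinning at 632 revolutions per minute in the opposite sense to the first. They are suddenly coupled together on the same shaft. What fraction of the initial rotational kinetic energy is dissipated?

No external torque acts about the common axis, so total angular momentum is conserved.
Moments of inertia: I_A = (8.37)(0.378)² = 1.196 kg·m²; I_B = (0.406)(0.423)² = 0.07265 kg·m².
Taking A's sense as positive: L = (1.196)(631) − (0.07265)(632) = 708.7 kg·m²·rpm.
Combined I = 1.196 + 0.07265 = 1.269 kg·m².
ω_f = L / I = 708.7 / 1.269 = 558.7 rpm.
KE_i = ½ΣIω² = 2770 J; KE_f = ½(1.269)(58.50)² = 2171 J.
Fraction dissipated = (KE_i − KE_f)/KE_i = 0.2162.

fraction ≈ 0.216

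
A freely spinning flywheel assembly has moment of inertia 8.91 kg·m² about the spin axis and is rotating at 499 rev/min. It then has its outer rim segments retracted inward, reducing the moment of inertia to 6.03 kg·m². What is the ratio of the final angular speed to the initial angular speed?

ω₂/ω₁ ≈ 1.48

Angular momentum about the spin axis is conserved since the torque about it is zero.
ω₂/ω₁ = I₁/I₂ = 8.910 / 6.030 = 1.478.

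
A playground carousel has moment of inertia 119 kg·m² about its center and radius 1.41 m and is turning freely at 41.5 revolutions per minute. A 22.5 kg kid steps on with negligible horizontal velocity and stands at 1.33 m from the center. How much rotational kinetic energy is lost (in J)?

The added mass arrives with no angular momentum about the center, and any external torque about the center is negligible, so the system's angular momentum is conserved.
Added inertia Σmr² = (22.5)(1.33)² = 39.80 kg·m²; I_f = 119.0 + 39.80 = 158.8 kg·m².
ω_f = I_p ω_i / I_f = (119.0)(41.5) / 158.8 = 31.10 rpm.
KE_i = ½(119.0)(4.346 rad/s)² = 1124 J; KE_f = ½(158.8)(3.257)² = 842.1 J.

energy lost ≈ 282 J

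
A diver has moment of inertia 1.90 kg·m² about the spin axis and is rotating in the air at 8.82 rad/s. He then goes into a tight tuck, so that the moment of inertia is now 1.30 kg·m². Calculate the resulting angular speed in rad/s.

ω₂ ≈ 12.9 rad/s

No external torque acts about the spin axis, so angular momentum is conserved.
ω₂ = I₁ω₁ / I₂ = (1.900)(8.82 rad/s) / (1.300) = 12.89 rad/s.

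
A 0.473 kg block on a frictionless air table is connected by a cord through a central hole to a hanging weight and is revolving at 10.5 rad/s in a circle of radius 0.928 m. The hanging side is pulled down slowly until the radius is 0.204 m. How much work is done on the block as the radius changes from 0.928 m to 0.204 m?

The constraining force is radial, so m r² ω about the center is conserved.
ω₂ = ω₁ (r₁/r₂)² = (10.5)(0.928/0.204)² = 217.3 rad/s.
W = ΔKE = ½m(v₂² − v₁²) = 442.2 J.

W ≈ 442 J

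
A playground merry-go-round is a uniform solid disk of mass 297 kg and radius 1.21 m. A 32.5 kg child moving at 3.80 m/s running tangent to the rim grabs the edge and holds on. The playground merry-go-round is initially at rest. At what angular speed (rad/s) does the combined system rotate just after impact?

|ω_f| ≈ 0.564 rad/s

About the axle the impulsive forces during the collision are internal, so angular momentum about that axis is conserved.
I_p = ½(297)(1.21)² = 217.4 kg·m². Taking the sense of the child's angular momentum as positive, L_{child} = m v R = (32.5)(3.80)(1.21) = 149.4 kg·m²/s.
L_i = 0 + 149.4 = 149.4 kg·m²/s.
After sticking, I_f = I_p + m R² = 217.4 + (32.5)(1.21)² = 265.0 kg·m².
ω_f = L_i / I_f = 149.4 / 265.0 = 0.5639 rad/s.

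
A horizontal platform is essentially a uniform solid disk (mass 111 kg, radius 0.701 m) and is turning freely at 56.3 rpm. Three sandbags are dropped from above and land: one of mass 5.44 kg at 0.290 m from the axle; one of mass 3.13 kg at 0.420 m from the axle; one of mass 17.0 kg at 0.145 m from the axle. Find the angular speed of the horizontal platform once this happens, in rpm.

ω_f ≈ 53.6 rpm

No external torque acts about the axle; L_before = L_after.
I_p = ½(111)(0.701)² = 27.27 kg·m².
Added inertia Σmr² = (5.44)(0.290)² + (3.13)(0.420)² + (17.0)(0.145)² = 1.367 kg·m²; I_f = 27.27 + 1.367 = 28.64 kg·m².
ω_f = I_p ω_i / I_f = (27.27)(56.3) / 28.64 = 53.61 rpm.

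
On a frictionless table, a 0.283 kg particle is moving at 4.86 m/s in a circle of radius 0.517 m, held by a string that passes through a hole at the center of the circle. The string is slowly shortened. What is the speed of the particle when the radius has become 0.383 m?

v₂ ≈ 6.56 m/s

Central (radial) force ⇒ zero torque about the center ⇒ m v r is constant.
v₂ = v₁ r₁ / r₂ = (4.86)(0.517) / (0.383) = 6.560 m/s.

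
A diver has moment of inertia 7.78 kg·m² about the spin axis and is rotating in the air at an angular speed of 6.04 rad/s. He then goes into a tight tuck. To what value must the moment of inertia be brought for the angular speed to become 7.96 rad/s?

No external torque acts about the spin axis, so angular momentum is conserved.
I₂ = I₁ω₁ / ω₂ = (7.78)(6.04) / (7.96) = 5.903 kg·m².

I₂ ≈ 5.90 kg·m²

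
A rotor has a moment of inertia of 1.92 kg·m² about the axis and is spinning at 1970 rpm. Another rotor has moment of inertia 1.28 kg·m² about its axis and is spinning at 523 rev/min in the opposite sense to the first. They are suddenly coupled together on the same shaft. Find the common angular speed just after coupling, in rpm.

The coupling torques are internal; angular momentum about the shared axis is conserved.
Taking A's sense as positive: L = (1.920)(1970) − (1.280)(523) = 3113 kg·m²·rpm.
Combined I = 1.920 + 1.280 = 3.200 kg·m².
ω_f = L / I = 3113 / 3.200 = 972.8 rpm.

|ω_f| ≈ 973 rpm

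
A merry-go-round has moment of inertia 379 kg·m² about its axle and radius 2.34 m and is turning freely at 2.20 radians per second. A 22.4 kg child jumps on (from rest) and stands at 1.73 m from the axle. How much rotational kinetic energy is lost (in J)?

No external torque acts about the axle; L_before = L_after.
Added inertia Σmr² = (22.4)(1.73)² = 67.04 kg·m²; I_f = 379.0 + 67.04 = 446.0 kg·m².
ω_f = I_p ω_i / I_f = (379.0)(2.20) / 446.0 = 1.869 rad/s.
KE_i = ½(379.0)(2.200 rad/s)² = 917.2 J; KE_f = ½(446.0)(1.869)² = 779.3 J.

energy lost ≈ 138 J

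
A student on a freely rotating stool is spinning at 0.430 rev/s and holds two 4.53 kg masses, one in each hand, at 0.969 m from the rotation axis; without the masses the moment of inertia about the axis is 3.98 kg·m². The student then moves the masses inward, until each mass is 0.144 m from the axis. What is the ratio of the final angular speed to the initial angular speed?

With no external torque about the axis, L is conserved: I₁ω₁ = I₂ω₂.
I₁ = 3.98 + 2(4.53)(0.969)² = 12.49 kg·m²; I₂ = 3.98 + 2(4.53)(0.144)² = 4.168 kg·m².
ω₂/ω₁ = I₁/I₂ = 12.49 / 4.168 = 2.996.

ω₂/ω₁ ≈ 3.00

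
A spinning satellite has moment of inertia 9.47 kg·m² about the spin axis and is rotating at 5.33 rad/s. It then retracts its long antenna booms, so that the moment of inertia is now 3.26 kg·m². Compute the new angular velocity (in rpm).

ω₂ ≈ 148 rpm

Angular momentum about the spin axis is conserved since the torque about it is zero.
ω₂ = I₁ω₁ / I₂ = (9.470)(5.33 rad/s) / (3.260) = 15.48 rad/s = 147.9 rpm.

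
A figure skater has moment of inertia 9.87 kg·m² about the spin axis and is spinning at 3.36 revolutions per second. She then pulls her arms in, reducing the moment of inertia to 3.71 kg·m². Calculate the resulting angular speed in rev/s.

With no external torque about the axis, L is conserved: I₁ω₁ = I₂ω₂.
ω₂ = I₁ω₁ / I₂ = (9.870)(3.36 rev/s) / (3.710) = 8.939 rev/s.

ω₂ ≈ 8.94 rev/s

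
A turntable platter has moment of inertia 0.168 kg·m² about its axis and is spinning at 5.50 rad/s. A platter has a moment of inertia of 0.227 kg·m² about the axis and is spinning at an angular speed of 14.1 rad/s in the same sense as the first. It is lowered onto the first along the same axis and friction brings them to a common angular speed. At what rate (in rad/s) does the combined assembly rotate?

No external torque acts about the common axis, so total angular momentum is conserved.
Taking A's sense as positive: L = (0.1680)(5.50) + (0.2270)(14.1) = 4.125 kg·m²·rad/s.
Combined I = 0.1680 + 0.2270 = 0.3950 kg·m².
ω_f = L / I = 4.125 / 0.3950 = 10.44 rad/s.

|ω_f| ≈ 10.4 rad/s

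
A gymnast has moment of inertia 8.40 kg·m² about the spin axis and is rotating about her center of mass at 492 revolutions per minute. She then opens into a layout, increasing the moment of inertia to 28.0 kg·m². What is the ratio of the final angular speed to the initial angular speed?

Angular momentum about the spin axis is conserved since the torque about it is zero.
ω₂/ω₁ = I₁/I₂ = 8.400 / 28.00 = 0.3000.

ω₂/ω₁ ≈ 0.300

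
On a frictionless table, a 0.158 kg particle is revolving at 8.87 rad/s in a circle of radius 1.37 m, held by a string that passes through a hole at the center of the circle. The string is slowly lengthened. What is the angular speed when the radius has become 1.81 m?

ω₂ ≈ 5.08 rad/s

No torque about the axis ⇒ m r₁² ω₁ = m r₂² ω₂.
ω₂ = ω₁ (r₁/r₂)² = (8.87)(1.37/1.81)² = 5.082 rad/s.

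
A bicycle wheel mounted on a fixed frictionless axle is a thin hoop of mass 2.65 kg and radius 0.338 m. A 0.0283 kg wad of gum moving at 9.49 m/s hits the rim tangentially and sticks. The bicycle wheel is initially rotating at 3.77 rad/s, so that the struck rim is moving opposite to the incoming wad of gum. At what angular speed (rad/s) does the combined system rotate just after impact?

|ω_f| ≈ 3.43 rad/s

About the axle the impulsive forces during the collision are internal, so angular momentum about that axis is conserved.
I_p = (2.65)(0.338)² = 0.3027 kg·m². Taking the sense of the wad of gum's angular momentum as positive, L_{wad} = m v R = (0.0283)(9.49)(0.338) = 0.09078 kg·m²/s.
L_i = −I_p ω_p + m v R = −(0.3027)(3.77) + 0.09078 = -1.051 kg·m²/s.
After sticking, I_f = I_p + m R² = 0.3027 + (0.0283)(0.338)² = 0.3060 kg·m².
ω_f = L_i / I_f = -1.051 / 0.3060 = -3.433 rad/s.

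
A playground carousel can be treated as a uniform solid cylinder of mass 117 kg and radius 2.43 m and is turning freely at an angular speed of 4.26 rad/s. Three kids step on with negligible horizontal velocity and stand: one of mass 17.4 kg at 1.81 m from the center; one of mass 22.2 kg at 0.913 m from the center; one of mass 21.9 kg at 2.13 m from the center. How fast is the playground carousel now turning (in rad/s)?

The added mass arrives with no angular momentum about the center, and any external torque about the center is negligible, so the system's angular momentum is conserved.
I_p = ½(117)(2.43)² = 345.4 kg·m².
Added inertia Σmr² = (17.4)(1.81)² + (22.2)(0.913)² + (21.9)(2.13)² = 174.9 kg·m²; I_f = 345.4 + 174.9 = 520.3 kg·m².
ω_f = I_p ω_i / I_f = (345.4)(4.26) / 520.3 = 2.828 rad/s.

ω_f ≈ 2.83 rad/s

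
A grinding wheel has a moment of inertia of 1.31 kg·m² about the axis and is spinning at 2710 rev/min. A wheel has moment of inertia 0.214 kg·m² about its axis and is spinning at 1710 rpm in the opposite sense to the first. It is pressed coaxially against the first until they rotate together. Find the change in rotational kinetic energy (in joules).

ΔKE ≈ -19700 J

The coupling torques are internal; angular momentum about the shared axis is conserved.
Taking A's sense as positive: L = (1.310)(2710) − (0.2140)(1710) = 3184 kg·m²·rpm.
Combined I = 1.310 + 0.2140 = 1.524 kg·m².
ω_f = L / I = 3184 / 1.524 = 2089 rpm.
KE_i = ½ΣIω² = 56180 J; KE_f = ½(1.524)(218.8)² = 36480 J.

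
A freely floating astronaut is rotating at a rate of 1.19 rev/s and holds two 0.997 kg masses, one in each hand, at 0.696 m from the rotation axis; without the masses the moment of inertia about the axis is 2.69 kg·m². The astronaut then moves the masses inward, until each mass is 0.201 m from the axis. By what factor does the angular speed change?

No external torque acts about the spin axis, so angular momentum is conserved.
I₁ = 2.69 + 2(0.997)(0.696)² = 3.656 kg·m²; I₂ = 2.69 + 2(0.997)(0.201)² = 2.771 kg·m².
ω₂/ω₁ = I₁/I₂ = 3.656 / 2.771 = 1.320.

ω₂/ω₁ ≈ 1.32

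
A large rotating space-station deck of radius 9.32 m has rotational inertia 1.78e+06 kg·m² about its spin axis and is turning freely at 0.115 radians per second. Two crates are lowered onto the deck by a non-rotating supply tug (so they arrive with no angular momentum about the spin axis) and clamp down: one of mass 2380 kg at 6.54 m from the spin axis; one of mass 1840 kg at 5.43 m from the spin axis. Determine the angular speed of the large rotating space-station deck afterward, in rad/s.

ω_f ≈ 0.106 rad/s

No external torque acts about the spin axis; L_before = L_after.
Added inertia Σmr² = (2380)(6.54)² + (1840)(5.43)² = 1.560e+05 kg·m²; I_f = 1.780e+06 + 1.560e+05 = 1.936e+06 kg·m².
ω_f = I_p ω_i / I_f = (1.780e+06)(0.115) / 1.936e+06 = 0.1057 rad/s.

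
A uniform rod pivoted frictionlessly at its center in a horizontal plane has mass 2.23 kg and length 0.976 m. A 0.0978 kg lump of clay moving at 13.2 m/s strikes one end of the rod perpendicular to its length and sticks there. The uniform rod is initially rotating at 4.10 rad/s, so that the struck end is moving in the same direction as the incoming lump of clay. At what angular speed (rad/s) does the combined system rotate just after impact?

About the pivot the impulsive forces during the collision are internal, so angular momentum about that axis is conserved.
I_p = (1/12)(2.23)(0.976)² = 0.1770 kg·m². Taking the sense of the lump of clay's angular momentum as positive, L_{lump} = m v R = (0.0978)(13.2)(0.976/2) = 0.6300 kg·m²/s.
L_i = +I_p ω_p + m v R = +(0.1770)(4.10) + 0.6300 = 1.356 kg·m²/s.
After sticking, I_f = I_p + m R² = 0.1770 + (0.0978)(0.976/2)² = 0.2003 kg·m².
ω_f = L_i / I_f = 1.356 / 0.2003 = 6.768 rad/s.

|ω_f| ≈ 6.77 rad/s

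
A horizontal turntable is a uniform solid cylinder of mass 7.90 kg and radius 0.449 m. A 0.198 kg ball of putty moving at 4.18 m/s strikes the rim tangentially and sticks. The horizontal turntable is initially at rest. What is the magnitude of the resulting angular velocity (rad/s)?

|ω_f| ≈ 0.444 rad/s

About the axle the impulsive forces during the collision are internal, so angular momentum about that axis is conserved.
I_p = ½(7.90)(0.449)² = 0.7963 kg·m². Taking the sense of the ball of putty's angular momentum as positive, L_{ball} = m v R = (0.198)(4.18)(0.449) = 0.3716 kg·m²/s.
L_i = 0 + 0.3716 = 0.3716 kg·m²/s.
After sticking, I_f = I_p + m R² = 0.7963 + (0.198)(0.449)² = 0.8362 kg·m².
ω_f = L_i / I_f = 0.3716 / 0.8362 = 0.4444 rad/s.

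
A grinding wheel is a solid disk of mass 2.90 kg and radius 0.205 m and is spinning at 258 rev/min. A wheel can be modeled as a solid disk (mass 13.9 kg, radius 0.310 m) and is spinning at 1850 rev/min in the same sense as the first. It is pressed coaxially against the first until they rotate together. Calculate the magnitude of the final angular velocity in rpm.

|ω_f| ≈ 1720 rpm

The coupling torques are internal; angular momentum about the shared axis is conserved.
Moments of inertia: I_A = ½(2.90)(0.205)² = 0.06094 kg·m²; I_B = ½(13.9)(0.310)² = 0.6679 kg·m².
Taking A's sense as positive: L = (0.06094)(258) + (0.6679)(1850) = 1251 kg·m²·rpm.
Combined I = 0.06094 + 0.6679 = 0.7288 kg·m².
ω_f = L / I = 1251 / 0.7288 = 1717 rpm.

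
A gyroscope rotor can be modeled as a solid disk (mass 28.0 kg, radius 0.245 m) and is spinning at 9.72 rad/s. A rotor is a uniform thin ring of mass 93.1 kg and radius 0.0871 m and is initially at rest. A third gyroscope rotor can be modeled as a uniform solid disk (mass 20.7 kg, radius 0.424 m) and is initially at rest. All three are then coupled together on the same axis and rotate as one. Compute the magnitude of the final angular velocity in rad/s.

No external torque acts about the common axis, so total angular momentum is conserved.
Moments of inertia: I_A = ½(28.0)(0.245)² = 0.8403 kg·m²; I_B = (93.1)(0.0871)² = 0.7063 kg·m²; I_C = ½(20.7)(0.424)² = 1.861 kg·m².
Taking A's sense as positive: L = (0.8403)(9.72) = 8.168 kg·m²·rad/s.
Combined I = 0.8403 + 0.7063 + 1.861 = 3.407 kg·m².
ω_f = L / I = 8.168 / 3.407 = 2.397 rad/s.

|ω_f| ≈ 2.40 rad/s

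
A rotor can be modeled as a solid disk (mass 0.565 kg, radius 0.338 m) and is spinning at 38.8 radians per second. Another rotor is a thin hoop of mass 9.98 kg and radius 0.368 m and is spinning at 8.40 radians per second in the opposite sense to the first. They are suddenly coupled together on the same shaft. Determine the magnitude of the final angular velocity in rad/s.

No external torque acts about the common axis, so total angular momentum is conserved.
Moments of inertia: I_A = ½(0.565)(0.338)² = 0.03227 kg·m²; I_B = (9.98)(0.368)² = 1.352 kg·m².
Taking A's sense as positive: L = (0.03227)(38.8) − (1.352)(8.40) = -10.10 kg·m²·rad/s.
Combined I = 0.03227 + 1.352 = 1.384 kg·m².
ω_f = L / I = -10.10 / 1.384 = -7.299 rad/s.

|ω_f| ≈ 7.30 rad/s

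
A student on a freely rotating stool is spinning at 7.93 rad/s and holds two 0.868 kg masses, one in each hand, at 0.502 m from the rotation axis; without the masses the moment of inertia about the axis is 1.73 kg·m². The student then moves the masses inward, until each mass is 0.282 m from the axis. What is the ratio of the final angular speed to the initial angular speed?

ω₂/ω₁ ≈ 1.16

With no external torque about the axis, L is conserved: I₁ω₁ = I₂ω₂.
I₁ = 1.73 + 2(0.868)(0.502)² = 2.167 kg·m²; I₂ = 1.73 + 2(0.868)(0.282)² = 1.868 kg·m².
ω₂/ω₁ = I₁/I₂ = 2.167 / 1.868 = 1.160.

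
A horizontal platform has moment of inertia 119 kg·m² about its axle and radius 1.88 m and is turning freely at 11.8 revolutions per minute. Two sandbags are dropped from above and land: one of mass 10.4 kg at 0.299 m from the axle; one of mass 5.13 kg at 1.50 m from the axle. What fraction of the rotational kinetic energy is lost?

No external torque acts about the axle; L_before = L_after.
Added inertia Σmr² = (10.4)(0.299)² + (5.13)(1.50)² = 12.47 kg·m²; I_f = 119.0 + 12.47 = 131.5 kg·m².
ω_f = I_p ω_i / I_f = (119.0)(11.8) / 131.5 = 10.68 rpm.
KE_i = ½(119.0)(1.236 rad/s)² = 90.85 J; KE_f = ½(131.5)(1.118)² = 82.23 J.
Fraction lost = 0.09487.

fraction ≈ 0.0949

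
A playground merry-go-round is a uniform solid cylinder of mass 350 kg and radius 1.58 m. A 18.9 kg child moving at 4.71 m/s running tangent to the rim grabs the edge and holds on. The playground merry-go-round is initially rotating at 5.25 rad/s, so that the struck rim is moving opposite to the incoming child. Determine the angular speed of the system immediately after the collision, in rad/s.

|ω_f| ≈ 4.45 rad/s

About the axle the impulsive forces during the collision are internal, so angular momentum about that axis is conserved.
I_p = ½(350)(1.58)² = 436.9 kg·m². Taking the sense of the child's angular momentum as positive, L_{child} = m v R = (18.9)(4.71)(1.58) = 140.7 kg·m²/s.
L_i = −I_p ω_p + m v R = −(436.9)(5.25) + 140.7 = -2153 kg·m²/s.
After sticking, I_f = I_p + m R² = 436.9 + (18.9)(1.58)² = 484.1 kg·m².
ω_f = L_i / I_f = -2153 / 484.1 = -4.448 rad/s.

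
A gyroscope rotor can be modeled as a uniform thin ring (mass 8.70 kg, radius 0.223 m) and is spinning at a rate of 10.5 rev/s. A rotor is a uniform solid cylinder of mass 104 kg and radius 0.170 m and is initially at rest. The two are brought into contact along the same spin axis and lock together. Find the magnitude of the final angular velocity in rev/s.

|ω_f| ≈ 2.35 rev/s

The coupling torques are internal; angular momentum about the shared axis is conserved.
Moments of inertia: I_A = (8.70)(0.223)² = 0.4326 kg·m²; I_B = ½(104)(0.170)² = 1.503 kg·m².
Taking A's sense as positive: L = (0.4326)(10.5) = 4.543 kg·m²·rev/s.
Combined I = 0.4326 + 1.503 = 1.935 kg·m².
ω_f = L / I = 4.543 / 1.935 = 2.347 rev/s.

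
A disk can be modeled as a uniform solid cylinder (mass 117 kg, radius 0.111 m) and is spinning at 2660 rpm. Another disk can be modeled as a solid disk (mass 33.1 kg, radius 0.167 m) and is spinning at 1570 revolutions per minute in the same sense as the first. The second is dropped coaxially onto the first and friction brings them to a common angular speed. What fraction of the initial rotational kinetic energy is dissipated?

No external torque acts about the common axis, so total angular momentum is conserved.
Moments of inertia: I_A = ½(117)(0.111)² = 0.7208 kg·m²; I_B = ½(33.1)(0.167)² = 0.4616 kg·m².
Taking A's sense as positive: L = (0.7208)(2660) + (0.4616)(1570) = 2642 kg·m²·rpm.
Combined I = 0.7208 + 0.4616 = 1.182 kg·m².
ω_f = L / I = 2642 / 1.182 = 2234 rpm.
KE_i = ½ΣIω² = 34200 J; KE_f = ½(1.182)(234.0)² = 32370 J.
Fraction dissipated = (KE_i − KE_f)/KE_i = 0.05359.

fraction ≈ 0.0536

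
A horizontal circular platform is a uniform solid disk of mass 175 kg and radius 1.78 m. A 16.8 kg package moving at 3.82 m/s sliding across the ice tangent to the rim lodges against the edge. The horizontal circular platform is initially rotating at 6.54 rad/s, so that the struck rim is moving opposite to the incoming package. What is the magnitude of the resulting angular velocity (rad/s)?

The axle reaction passes through the central axle and exerts no torque about it; angular momentum about the central axle is conserved through the impact.
I_p = ½(175)(1.78)² = 277.2 kg·m². Taking the sense of the package's angular momentum as positive, L_{package} = m v R = (16.8)(3.82)(1.78) = 114.2 kg·m²/s.
L_i = −I_p ω_p + m v R = −(277.2)(6.54) + 114.2 = -1699 kg·m²/s.
After sticking, I_f = I_p + m R² = 277.2 + (16.8)(1.78)² = 330.5 kg·m².
ω_f = L_i / I_f = -1699 / 330.5 = -5.141 rad/s.

|ω_f| ≈ 5.14 rad/s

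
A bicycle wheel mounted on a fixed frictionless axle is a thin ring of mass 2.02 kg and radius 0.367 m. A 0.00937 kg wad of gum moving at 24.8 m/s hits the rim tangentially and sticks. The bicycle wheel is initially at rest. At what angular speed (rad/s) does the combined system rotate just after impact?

About the axle the impulsive forces during the collision are internal, so angular momentum about that axis is conserved.
I_p = (2.02)(0.367)² = 0.2721 kg·m². Taking the sense of the wad of gum's angular momentum as positive, L_{wad} = m v R = (0.00937)(24.8)(0.367) = 0.08528 kg·m²/s.
L_i = 0 + 0.08528 = 0.08528 kg·m²/s.
After sticking, I_f = I_p + m R² = 0.2721 + (0.00937)(0.367)² = 0.2733 kg·m².
ω_f = L_i / I_f = 0.08528 / 0.2733 = 0.3120 rad/s.

|ω_f| ≈ 0.312 rad/s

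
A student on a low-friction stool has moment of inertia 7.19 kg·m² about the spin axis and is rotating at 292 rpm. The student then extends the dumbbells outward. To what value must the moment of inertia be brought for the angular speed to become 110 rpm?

I₂ ≈ 19.1 kg·m²

No external torque acts about the spin axis, so angular momentum is conserved.
I₂ = I₁ω₁ / ω₂ = (7.19)(292) / (110) = 19.09 kg·m².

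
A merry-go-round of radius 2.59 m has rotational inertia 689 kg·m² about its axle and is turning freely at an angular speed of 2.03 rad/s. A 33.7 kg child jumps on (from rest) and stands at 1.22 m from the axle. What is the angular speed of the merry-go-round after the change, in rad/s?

The added mass arrives with no angular momentum about the axle, and any external torque about the axle is negligible, so the system's angular momentum is conserved.
Added inertia Σmr² = (33.7)(1.22)² = 50.16 kg·m²; I_f = 689.0 + 50.16 = 739.2 kg·m².
ω_f = I_p ω_i / I_f = (689.0)(2.03) / 739.2 = 1.892 rad/s.

ω_f ≈ 1.89 rad/s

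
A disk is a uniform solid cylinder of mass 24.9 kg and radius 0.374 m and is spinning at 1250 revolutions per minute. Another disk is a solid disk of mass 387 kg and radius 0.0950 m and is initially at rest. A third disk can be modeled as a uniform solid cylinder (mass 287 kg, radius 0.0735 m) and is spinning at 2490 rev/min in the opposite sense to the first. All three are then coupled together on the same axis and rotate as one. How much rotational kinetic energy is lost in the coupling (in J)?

ΔKE lost ≈ 41200 J

No external torque acts about the common axis, so total angular momentum is conserved.
Moments of inertia: I_A = ½(24.9)(0.374)² = 1.741 kg·m²; I_B = ½(387)(0.0950)² = 1.746 kg·m²; I_C = ½(287)(0.0735)² = 0.7752 kg·m².
Taking A's sense as positive: L = (1.741)(1250) − (0.7752)(2490) = 246.5 kg·m²·rpm.
Combined I = 1.741 + 1.746 + 0.7752 = 4.263 kg·m².
ω_f = L / I = 246.5 / 4.263 = 57.83 rpm.
KE_i = ½ΣIω² = 41270 J; KE_f = ½(4.263)(6.056)² = 78.16 J.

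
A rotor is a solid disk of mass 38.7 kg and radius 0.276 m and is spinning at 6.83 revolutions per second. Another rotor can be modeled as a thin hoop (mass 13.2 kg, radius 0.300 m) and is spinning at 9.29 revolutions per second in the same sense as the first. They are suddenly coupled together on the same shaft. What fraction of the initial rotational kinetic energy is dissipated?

No external torque acts about the common axis, so total angular momentum is conserved.
Moments of inertia: I_A = ½(38.7)(0.276)² = 1.474 kg·m²; I_B = (13.2)(0.300)² = 1.188 kg·m².
Taking A's sense as positive: L = (1.474)(6.83) + (1.188)(9.29) = 21.10 kg·m²·rev/s.
Combined I = 1.474 + 1.188 = 2.662 kg·m².
ω_f = L / I = 21.10 / 2.662 = 7.928 rev/s.
KE_i = ½ΣIω² = 3381 J; KE_f = ½(2.662)(49.81)² = 3303 J.
Fraction dissipated = (KE_i − KE_f)/KE_i = 0.02324.

fraction ≈ 0.0232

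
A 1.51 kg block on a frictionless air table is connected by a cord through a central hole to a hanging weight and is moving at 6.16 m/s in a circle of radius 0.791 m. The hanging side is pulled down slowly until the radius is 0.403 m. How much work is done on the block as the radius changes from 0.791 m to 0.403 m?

W ≈ 81.7 J

Central (radial) force ⇒ zero torque about the center ⇒ m v r is constant.
v₂ = v₁ r₁ / r₂ = (6.16)(0.791) / (0.403) = 12.09 m/s.
W = ΔKE = ½m(v₂² − v₁²) = 81.72 J.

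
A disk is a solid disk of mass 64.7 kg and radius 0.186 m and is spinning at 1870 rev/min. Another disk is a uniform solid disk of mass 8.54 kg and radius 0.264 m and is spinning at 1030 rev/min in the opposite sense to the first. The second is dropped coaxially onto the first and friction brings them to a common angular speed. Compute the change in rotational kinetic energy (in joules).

The coupling torques are internal; angular momentum about the shared axis is conserved.
Moments of inertia: I_A = ½(64.7)(0.186)² = 1.119 kg·m²; I_B = ½(8.54)(0.264)² = 0.2976 kg·m².
Taking A's sense as positive: L = (1.119)(1870) − (0.2976)(1030) = 1786 kg·m²·rpm.
Combined I = 1.119 + 0.2976 = 1.417 kg·m².
ω_f = L / I = 1786 / 1.417 = 1261 rpm.
KE_i = ½ΣIω² = 23190 J; KE_f = ½(1.417)(132.0)² = 12350 J.

ΔKE ≈ -10800 J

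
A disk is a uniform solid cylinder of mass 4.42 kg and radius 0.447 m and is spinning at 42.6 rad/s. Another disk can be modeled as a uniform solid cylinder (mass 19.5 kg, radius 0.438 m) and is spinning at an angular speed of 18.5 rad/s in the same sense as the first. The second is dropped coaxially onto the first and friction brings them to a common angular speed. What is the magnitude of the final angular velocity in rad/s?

No external torque acts about the common axis, so total angular momentum is conserved.
Moments of inertia: I_A = ½(4.42)(0.447)² = 0.4416 kg·m²; I_B = ½(19.5)(0.438)² = 1.870 kg·m².
Taking A's sense as positive: L = (0.4416)(42.6) + (1.870)(18.5) = 53.42 kg·m²·rad/s.
Combined I = 0.4416 + 1.870 = 2.312 kg·m².
ω_f = L / I = 53.42 / 2.312 = 23.10 rad/s.

|ω_f| ≈ 23.1 rad/s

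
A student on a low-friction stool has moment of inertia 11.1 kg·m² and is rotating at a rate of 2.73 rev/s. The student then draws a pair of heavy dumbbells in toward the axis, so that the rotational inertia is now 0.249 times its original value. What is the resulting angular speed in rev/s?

With no external torque about the axis, L is conserved: I₁ω₁ = I₂ω₂.
I₂ = 0.249 × 11.1 = 2.764 kg·m².
ω₂ = I₁ω₁ / I₂ = (11.10)(2.73 rev/s) / (2.764) = 10.96 rev/s.

ω₂ ≈ 11.0 rev/s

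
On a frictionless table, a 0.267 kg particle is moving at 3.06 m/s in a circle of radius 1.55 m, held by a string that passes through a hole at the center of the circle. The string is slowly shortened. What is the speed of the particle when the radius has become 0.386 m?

Central (radial) force ⇒ zero torque about the center ⇒ m v r is constant.
v₂ = v₁ r₁ / r₂ = (3.06)(1.55) / (0.386) = 12.29 m/s.

v₂ ≈ 12.3 m/s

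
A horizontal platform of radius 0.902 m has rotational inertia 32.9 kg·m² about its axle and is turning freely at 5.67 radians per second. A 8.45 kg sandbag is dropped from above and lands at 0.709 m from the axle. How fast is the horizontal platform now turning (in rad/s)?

No external torque acts about the axle; L_before = L_after.
Added inertia Σmr² = (8.45)(0.709)² = 4.248 kg·m²; I_f = 32.90 + 4.248 = 37.15 kg·m².
ω_f = I_p ω_i / I_f = (32.90)(5.67) / 37.15 = 5.022 rad/s.

ω_f ≈ 5.02 rad/s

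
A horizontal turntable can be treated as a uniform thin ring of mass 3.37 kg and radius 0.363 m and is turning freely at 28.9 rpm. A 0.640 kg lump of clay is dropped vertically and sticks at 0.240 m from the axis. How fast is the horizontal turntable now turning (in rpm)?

No external torque acts about the axis; L_before = L_after.
I_p = (3.37)(0.363)² = 0.4441 kg·m².
Added inertia Σmr² = (0.640)(0.240)² = 0.03686 kg·m²; I_f = 0.4441 + 0.03686 = 0.4809 kg·m².
ω_f = I_p ω_i / I_f = (0.4441)(28.9) / 0.4809 = 26.68 rpm.

ω_f ≈ 26.7 rpm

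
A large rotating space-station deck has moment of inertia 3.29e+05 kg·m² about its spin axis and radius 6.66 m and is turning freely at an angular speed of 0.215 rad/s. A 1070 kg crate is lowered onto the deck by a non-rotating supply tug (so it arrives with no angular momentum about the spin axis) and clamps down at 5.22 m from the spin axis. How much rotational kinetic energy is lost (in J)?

No external torque acts about the spin axis; L_before = L_after.
Added inertia Σmr² = (1070)(5.22)² = 29160 kg·m²; I_f = 3.290e+05 + 29160 = 3.582e+05 kg·m².
ω_f = I_p ω_i / I_f = (3.290e+05)(0.215) / 3.582e+05 = 0.1975 rad/s.
KE_i = ½(3.290e+05)(0.2150 rad/s)² = 7604 J; KE_f = ½(3.582e+05)(0.1975)² = 6985 J.

energy lost ≈ 619 J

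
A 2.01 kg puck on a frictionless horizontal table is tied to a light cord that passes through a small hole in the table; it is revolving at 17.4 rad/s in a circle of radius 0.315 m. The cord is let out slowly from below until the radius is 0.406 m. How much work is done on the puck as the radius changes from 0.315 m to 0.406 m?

The constraining force is radial, so m r² ω about the center is conserved.
ω₂ = ω₁ (r₁/r₂)² = (17.4)(0.315/0.406)² = 10.47 rad/s.
W = ΔKE = ½m(v₂² − v₁²) = -12.02 J.

W ≈ -12.0 J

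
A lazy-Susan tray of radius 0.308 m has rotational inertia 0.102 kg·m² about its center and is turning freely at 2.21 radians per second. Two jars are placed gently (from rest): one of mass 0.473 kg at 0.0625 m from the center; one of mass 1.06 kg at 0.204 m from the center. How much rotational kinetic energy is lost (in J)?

The added mass arrives with no angular momentum about the center, and any external torque about the center is negligible, so the system's angular momentum is conserved.
Added inertia Σmr² = (0.473)(0.0625)² + (1.06)(0.204)² = 0.04596 kg·m²; I_f = 0.1020 + 0.04596 = 0.1480 kg·m².
ω_f = I_p ω_i / I_f = (0.1020)(2.21) / 0.1480 = 1.524 rad/s.
KE_i = ½(0.1020)(2.210 rad/s)² = 0.2491 J; KE_f = ½(0.1480)(1.524)² = 0.1717 J.

energy lost ≈ 0.0774 J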